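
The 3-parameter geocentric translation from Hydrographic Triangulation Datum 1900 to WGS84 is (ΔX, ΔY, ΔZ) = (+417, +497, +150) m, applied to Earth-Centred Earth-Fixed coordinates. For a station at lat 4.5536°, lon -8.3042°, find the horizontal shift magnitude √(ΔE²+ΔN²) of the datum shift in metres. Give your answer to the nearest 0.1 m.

The local east axis at (φ, λ) is (−sin λ, cos λ, 0), so ΔE = −sin(-8.3042°)·417 + cos(-8.3042°)·497 = 552.02 m.
The local north axis is (−sin φ cos λ, −sin φ sin λ, cos φ), giving ΔN = -32.759 + 5.699 + 149.527 = 122.47 m.
Horizontal magnitude = √(ΔE² + ΔN²) = √(552.02² + 122.47²) = 565.44 m.

565.4 m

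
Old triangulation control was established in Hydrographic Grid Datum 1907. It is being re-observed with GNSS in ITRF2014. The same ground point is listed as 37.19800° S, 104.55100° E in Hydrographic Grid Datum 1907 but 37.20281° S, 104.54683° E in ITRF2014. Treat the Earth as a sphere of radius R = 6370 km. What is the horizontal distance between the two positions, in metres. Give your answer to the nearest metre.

650 m

Δφ = -37.20281° − -37.19800° = -0.00481°; Δλ = 104.54683° − 104.55100° = -0.00417°.
1° along a meridian = πR/180 = 111177 m.
ΔN = Δφ × 111177 = -534.8 m; ΔE = Δλ × 111177 × cos(-37.19800°) = -0.00417 × 111177 × 0.796551 = -369.3 m.
Distance = √(ΔE² + ΔN²) = √((-369.3)² + (-534.8)²) = 649.9 m.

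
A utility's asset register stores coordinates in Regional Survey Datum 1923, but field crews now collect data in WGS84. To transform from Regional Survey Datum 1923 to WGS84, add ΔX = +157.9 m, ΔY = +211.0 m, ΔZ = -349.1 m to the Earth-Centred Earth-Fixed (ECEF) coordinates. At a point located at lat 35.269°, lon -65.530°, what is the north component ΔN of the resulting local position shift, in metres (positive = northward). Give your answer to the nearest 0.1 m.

ΔN = -211.9 m

The local north axis is (−sin φ cos λ, −sin φ sin λ, cos φ), giving ΔN = -37.766 + 110.891 − 285.023 = -211.90 m.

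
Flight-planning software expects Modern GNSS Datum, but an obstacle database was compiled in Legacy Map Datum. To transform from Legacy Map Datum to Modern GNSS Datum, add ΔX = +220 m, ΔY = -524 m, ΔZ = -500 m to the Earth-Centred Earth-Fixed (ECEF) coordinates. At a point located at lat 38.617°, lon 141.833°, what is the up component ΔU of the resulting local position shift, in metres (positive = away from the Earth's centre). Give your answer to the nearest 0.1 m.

ΔU = -700.2 m

At φ = 38.617°, λ = 141.833°: sin φ = 0.624111, cos φ = 0.781335, sin λ = 0.617956, cos λ = -0.786213.
ΔU = cos φ cos λ·ΔX + cos φ sin λ·ΔY + sin φ·ΔZ = (0.781335)(-0.786213)(220) + (0.781335)(0.617956)(-524) + (0.624111)(-500) = -700.20 m.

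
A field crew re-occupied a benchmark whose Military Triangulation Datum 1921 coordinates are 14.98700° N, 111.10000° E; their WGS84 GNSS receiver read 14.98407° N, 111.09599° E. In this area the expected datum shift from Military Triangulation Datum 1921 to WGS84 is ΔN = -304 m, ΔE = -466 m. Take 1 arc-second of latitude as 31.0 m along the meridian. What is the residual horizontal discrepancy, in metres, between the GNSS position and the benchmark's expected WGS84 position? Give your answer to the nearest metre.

41 m

Observed coordinate differences: Δφ = -0.00293°, Δλ = -0.00401°.
Converting to metres (1° lat = 111600 m, cos φ = 0.965985): observed ΔN = -327.0 m, observed ΔE = -432.3 m.
Subtracting the expected shift leaves a residual of -327.0 − (-304) = -23.0 m north and -432.3 − (-466) = 33.7 m east.
Residual distance = √((-23.0)² + 33.7²) = 40.8 m.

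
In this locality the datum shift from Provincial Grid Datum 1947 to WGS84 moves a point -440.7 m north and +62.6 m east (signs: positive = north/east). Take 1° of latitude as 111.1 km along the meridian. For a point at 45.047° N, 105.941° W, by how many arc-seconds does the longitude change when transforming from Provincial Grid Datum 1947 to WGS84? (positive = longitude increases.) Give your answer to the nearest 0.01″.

At latitude 45.047°, cos φ = 0.706527.
1° of longitude at this latitude = 111.1 × cos φ = 78.50 km, so Δλ = 62.6 / 78495.1 = 0.0007975° = 2.871″.

Δλ = 2.87″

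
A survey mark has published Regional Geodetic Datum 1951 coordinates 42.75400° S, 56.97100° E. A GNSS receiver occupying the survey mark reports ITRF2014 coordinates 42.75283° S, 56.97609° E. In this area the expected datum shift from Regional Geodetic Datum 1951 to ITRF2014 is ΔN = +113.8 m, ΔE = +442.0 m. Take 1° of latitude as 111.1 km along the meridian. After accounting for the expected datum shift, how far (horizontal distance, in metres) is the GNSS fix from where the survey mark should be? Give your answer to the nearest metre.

31 m

Observed coordinate differences: Δφ = +0.00117°, Δλ = +0.00509°.
Converting to metres (1° lat = 111100 m, cos φ = 0.734275): observed ΔN = 130.0 m, observed ΔE = 415.2 m.
Subtracting the expected shift leaves a residual of 130.0 − (113.8) = 16.2 m north and 415.2 − (442.0) = -26.8 m east.
Residual distance = √(16.2² + (-26.8)²) = 31.3 m.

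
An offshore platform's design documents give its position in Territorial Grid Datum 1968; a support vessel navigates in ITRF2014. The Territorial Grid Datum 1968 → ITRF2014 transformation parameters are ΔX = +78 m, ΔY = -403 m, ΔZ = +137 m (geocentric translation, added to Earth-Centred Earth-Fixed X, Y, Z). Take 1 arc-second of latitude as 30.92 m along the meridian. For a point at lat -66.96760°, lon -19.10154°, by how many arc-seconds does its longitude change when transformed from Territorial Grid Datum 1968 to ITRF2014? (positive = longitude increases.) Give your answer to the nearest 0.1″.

sin φ = -0.920284, cos φ = 0.391252, sin λ = -0.327243, cos λ = 0.944940.
East component: ΔE = −sin λ·ΔX + cos λ·ΔY = −(-0.327243)(78) + (0.944940)(-403) = -355.29 m.
1° of latitude spans 3600 × 30.92 = 111312 m; at latitude φ, 1° of longitude spans that × cos φ = 43551.0 m, so Δλ = -355.29 / 43551.0 × 3600 = -29.369″.

Δλ = -29.4″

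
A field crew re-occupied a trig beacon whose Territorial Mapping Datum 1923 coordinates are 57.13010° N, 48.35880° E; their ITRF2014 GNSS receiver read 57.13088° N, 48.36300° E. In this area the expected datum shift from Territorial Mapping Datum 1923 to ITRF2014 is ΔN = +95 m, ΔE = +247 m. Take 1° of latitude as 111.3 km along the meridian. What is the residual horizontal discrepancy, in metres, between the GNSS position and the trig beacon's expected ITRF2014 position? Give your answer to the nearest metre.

Observed coordinate differences: Δφ = +0.00078°, Δλ = +0.00420°.
Converting to metres (1° lat = 111300 m, cos φ = 0.542733): observed ΔN = 86.8 m, observed ΔE = 253.7 m.
Subtracting the expected shift leaves a residual of 86.8 − (95) = -8.2 m north and 253.7 − (247) = 6.7 m east.
Residual distance = √((-8.2)² + 6.7²) = 10.6 m.

11 m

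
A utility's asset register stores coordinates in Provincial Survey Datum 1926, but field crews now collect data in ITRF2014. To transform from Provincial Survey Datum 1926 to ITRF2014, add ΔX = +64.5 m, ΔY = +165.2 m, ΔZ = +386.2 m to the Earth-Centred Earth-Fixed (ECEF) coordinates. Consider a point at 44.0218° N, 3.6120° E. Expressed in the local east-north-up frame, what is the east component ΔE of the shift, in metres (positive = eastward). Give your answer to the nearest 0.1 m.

ΔE = 160.8 m

At φ = 44.0218°, λ = 3.6120°: sin φ = 0.694932, cos φ = 0.719075, sin λ = 0.063000, cos λ = 0.998014.
ΔE = −sin λ·ΔX + cos λ·ΔY = −(0.063000)·(64.5) + (0.998014)·(165.2) = 160.81 m.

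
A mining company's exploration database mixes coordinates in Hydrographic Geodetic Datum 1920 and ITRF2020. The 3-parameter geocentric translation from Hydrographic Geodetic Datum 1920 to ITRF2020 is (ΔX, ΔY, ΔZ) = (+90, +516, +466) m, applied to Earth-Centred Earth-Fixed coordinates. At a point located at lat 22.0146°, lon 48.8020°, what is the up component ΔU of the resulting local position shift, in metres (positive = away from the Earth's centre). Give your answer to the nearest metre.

ΔU = 590 m

At φ = 22.0146°, λ = 48.8020°: sin φ = 0.374843, cos φ = 0.927088, sin λ = 0.752438, cos λ = 0.658663.
ΔU = cos φ cos λ·ΔX + cos φ sin λ·ΔY + sin φ·ΔZ = (0.927088)(0.658663)(90) + (0.927088)(0.752438)(516) + (0.374843)(466) = 589.58 m.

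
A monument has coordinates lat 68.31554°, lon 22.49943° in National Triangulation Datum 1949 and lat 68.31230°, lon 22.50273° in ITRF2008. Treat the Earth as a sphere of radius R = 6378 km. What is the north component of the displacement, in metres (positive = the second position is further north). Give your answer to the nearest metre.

Δφ = 68.31230° − 68.31554° = -0.00324°; Δλ = 22.50273° − 22.49943° = +0.00330°.
1° along a meridian = πR/180 = 111317 m.
ΔN = Δφ × 111317 = -360.7 m; ΔE = Δλ × 111317 × cos(68.31554°) = +0.00330 × 111317 × 0.369495 = 135.7 m.

ΔN = -361 m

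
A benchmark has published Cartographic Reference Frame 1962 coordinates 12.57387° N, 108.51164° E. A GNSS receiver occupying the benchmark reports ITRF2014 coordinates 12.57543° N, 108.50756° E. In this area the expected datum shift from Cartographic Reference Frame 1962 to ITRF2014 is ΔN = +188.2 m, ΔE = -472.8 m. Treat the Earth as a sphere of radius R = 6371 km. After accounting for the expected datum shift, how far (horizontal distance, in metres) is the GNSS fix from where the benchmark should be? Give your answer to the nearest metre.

Observed coordinate differences: Δφ = +0.00156°, Δλ = -0.00408°.
Converting to metres (1° lat = 111195 m, cos φ = 0.976016): observed ΔN = 173.5 m, observed ΔE = -442.8 m.
Subtracting the expected shift leaves a residual of 173.5 − (188.2) = -14.7 m north and -442.8 − (-472.8) = 30.0 m east.
Residual distance = √((-14.7)² + 30.0²) = 33.4 m.

33 m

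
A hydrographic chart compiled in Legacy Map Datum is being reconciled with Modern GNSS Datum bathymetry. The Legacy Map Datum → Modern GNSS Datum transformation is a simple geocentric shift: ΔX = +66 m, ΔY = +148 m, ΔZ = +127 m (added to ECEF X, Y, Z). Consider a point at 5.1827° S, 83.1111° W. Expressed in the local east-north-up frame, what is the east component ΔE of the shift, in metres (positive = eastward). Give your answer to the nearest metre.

The local east axis at (φ, λ) is (−sin λ, cos λ, 0), so ΔE = −sin(-83.1111°)·66 + cos(-83.1111°)·148 = 83.28 m.

ΔE = 83 m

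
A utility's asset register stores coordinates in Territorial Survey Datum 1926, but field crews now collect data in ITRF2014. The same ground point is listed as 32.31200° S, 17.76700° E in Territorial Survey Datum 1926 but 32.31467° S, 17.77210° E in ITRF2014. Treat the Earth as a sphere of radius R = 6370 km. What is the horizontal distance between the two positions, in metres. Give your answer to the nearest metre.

564 m

Δφ = -32.31467° − -32.31200° = -0.00267°; Δλ = 17.77210° − 17.76700° = +0.00510°.
1° along a meridian = πR/180 = 111177 m.
ΔN = Δφ × 111177 = -296.8 m; ΔE = Δλ × 111177 × cos(-32.31200°) = +0.00510 × 111177 × 0.845150 = 479.2 m.
Distance = √(ΔE² + ΔN²) = √(479.2² + (-296.8)²) = 563.7 m.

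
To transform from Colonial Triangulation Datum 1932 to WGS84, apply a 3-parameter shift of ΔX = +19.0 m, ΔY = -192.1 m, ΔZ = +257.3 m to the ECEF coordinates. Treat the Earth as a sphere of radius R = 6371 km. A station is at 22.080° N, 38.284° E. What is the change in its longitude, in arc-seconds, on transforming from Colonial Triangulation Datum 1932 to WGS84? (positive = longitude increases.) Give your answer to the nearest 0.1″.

Δλ = -5.7″

sin φ = 0.375901, cos φ = 0.926660, sin λ = 0.619560, cos λ = 0.784949.
East component: ΔE = −sin λ·ΔX + cos λ·ΔY = −(0.619560)(19.0) + (0.784949)(-192.1) = -162.56 m.
1° of latitude spans πR/180 = 111195 m; at latitude φ, 1° of longitude spans that × cos φ = 103039.9 m, so Δλ = -162.56 / 103039.9 × 3600 = -5.680″.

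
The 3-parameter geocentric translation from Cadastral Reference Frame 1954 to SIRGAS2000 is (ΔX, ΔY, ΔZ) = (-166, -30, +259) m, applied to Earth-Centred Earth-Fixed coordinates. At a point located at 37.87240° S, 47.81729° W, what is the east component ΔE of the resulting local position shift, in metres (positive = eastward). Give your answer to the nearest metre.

The local east axis at (φ, λ) is (−sin λ, cos λ, 0), so ΔE = −sin(-47.81729°)·(-166) + cos(-47.81729°)·(-30) = -143.15 m.

ΔE = -143 m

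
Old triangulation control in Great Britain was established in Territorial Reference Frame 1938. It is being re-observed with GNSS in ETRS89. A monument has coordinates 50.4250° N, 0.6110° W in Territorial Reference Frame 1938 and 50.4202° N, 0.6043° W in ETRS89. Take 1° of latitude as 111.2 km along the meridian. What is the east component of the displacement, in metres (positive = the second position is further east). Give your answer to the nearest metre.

Δφ = 50.4202° − 50.4250° = -0.0048°; Δλ = -0.6043° − -0.6110° = +0.0067°.
ΔN = Δφ × 111200 = -533.8 m; ΔE = Δλ × 111200 × cos(50.4250°) = +0.0067 × 111200 × 0.637088 = 474.7 m.

ΔE = 475 m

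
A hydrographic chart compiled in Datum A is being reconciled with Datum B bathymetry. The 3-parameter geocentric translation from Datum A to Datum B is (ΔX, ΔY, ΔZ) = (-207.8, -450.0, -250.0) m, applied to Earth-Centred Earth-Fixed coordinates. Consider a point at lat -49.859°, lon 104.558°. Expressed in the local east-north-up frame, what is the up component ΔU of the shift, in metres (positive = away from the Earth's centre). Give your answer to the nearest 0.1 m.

At φ = -49.859°, λ = 104.558°: sin φ = -0.764460, cos φ = 0.644671, sin λ = 0.967894, cos λ = -0.251360.
ΔU = cos φ cos λ·ΔX + cos φ sin λ·ΔY + sin φ·ΔZ = (0.644671)(-0.251360)(-207.8) + (0.644671)(0.967894)(-450.0) + (-0.764460)(-250.0) = -56.00 m.

ΔU = -56.0 m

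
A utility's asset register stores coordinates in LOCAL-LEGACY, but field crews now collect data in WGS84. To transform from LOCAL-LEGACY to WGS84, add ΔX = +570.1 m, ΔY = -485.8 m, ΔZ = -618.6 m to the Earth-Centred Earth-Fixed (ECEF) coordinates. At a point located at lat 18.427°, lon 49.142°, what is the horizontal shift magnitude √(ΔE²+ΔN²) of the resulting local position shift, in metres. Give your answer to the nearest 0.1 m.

952.6 m

The local east axis at (φ, λ) is (−sin λ, cos λ, 0), so ΔE = −sin(49.142°)·570.1 + cos(49.142°)·(-485.8) = -748.99 m.
The local north axis is (−sin φ cos λ, −sin φ sin λ, cos φ), giving ΔN = -117.889 + 116.142 − 586.883 = -588.63 m.
Horizontal magnitude = √(ΔE² + ΔN²) = √((-748.99)² + (-588.63)²) = 952.61 m.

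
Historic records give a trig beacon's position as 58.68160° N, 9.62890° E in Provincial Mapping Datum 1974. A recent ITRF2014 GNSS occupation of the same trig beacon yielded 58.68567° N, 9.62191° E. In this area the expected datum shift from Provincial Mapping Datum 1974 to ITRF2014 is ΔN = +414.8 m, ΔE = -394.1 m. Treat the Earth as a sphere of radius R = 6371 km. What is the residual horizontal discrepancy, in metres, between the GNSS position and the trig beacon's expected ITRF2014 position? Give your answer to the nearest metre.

Observed coordinate differences: Δφ = +0.00407°, Δλ = -0.00699°.
Converting to metres (1° lat = 111195 m, cos φ = 0.519793): observed ΔN = 452.6 m, observed ΔE = -404.0 m.
Subtracting the expected shift leaves a residual of 452.6 − (414.8) = 37.8 m north and -404.0 − (-394.1) = -9.9 m east.
Residual distance = √(37.8² + (-9.9)²) = 39.0 m.

39 m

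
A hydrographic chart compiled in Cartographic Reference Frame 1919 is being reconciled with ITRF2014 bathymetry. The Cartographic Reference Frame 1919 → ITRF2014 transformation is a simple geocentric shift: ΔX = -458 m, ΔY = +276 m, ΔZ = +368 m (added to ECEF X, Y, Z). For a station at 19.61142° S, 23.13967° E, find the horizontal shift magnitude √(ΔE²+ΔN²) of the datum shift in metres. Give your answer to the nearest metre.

497 m

The local east axis at (φ, λ) is (−sin λ, cos λ, 0), so ΔE = −sin(23.13967°)·(-458) + cos(23.13967°)·276 = 433.78 m.
The local north axis is (−sin φ cos λ, −sin φ sin λ, cos φ), giving ΔN = -141.356 + 36.404 + 346.653 = 241.70 m.
Horizontal magnitude = √(ΔE² + ΔN²) = √(433.78² + 241.70²) = 496.57 m.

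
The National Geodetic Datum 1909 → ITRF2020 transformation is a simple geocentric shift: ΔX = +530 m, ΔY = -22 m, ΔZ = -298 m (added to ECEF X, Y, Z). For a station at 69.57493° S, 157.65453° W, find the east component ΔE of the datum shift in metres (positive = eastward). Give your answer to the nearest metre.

The local east axis at (φ, λ) is (−sin λ, cos λ, 0), so ΔE = −sin(-157.65453°)·530 + cos(-157.65453°)·(-22) = 221.85 m.

ΔE = 222 m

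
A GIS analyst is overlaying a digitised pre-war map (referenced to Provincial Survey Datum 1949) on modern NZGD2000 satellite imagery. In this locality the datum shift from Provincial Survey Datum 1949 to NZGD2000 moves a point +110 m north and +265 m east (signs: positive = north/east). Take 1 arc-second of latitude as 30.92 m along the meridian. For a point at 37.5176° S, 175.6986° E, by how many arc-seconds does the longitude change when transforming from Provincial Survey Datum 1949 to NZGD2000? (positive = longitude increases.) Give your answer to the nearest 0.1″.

Δλ = 10.8″

At latitude -37.5176°, cos φ = 0.793166.
1″ of longitude at this latitude = 30.92 × cos φ = 24.5247 m, so Δλ = 265.0 / 24.5247 = 10.805″.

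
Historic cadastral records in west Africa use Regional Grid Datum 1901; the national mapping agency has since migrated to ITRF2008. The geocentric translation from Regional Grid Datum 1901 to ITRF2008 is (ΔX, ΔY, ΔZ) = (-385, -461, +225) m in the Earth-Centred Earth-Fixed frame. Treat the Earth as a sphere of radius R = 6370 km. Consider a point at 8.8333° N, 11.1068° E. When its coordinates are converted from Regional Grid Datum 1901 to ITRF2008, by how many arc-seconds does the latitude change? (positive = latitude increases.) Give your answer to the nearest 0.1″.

Δφ = 9.5″

sin φ = 0.153560, cos φ = 0.988139, sin λ = 0.192638, cos λ = 0.981270.
North component: ΔN = −sin φ cos λ·ΔX − sin φ sin λ·ΔY + cos φ·ΔZ = −(0.153560)(0.981270)(-385) − (0.153560)(0.192638)(-461) + (0.988139)(225) = 293.98 m.
1° of latitude spans πR/180 = 111177 m, so Δφ = 293.98 / 111177 × 3600 = 9.519″.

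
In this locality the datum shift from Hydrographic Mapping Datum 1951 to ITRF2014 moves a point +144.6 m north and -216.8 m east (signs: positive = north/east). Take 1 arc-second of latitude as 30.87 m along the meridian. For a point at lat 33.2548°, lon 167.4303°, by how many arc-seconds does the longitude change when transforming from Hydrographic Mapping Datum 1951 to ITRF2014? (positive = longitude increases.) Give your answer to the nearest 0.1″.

At latitude 33.2548°, cos φ = 0.836240.
1″ of longitude at this latitude = 30.87 × cos φ = 25.8147 m, so Δλ = -216.8 / 25.8147 = -8.398″.

Δλ = -8.4″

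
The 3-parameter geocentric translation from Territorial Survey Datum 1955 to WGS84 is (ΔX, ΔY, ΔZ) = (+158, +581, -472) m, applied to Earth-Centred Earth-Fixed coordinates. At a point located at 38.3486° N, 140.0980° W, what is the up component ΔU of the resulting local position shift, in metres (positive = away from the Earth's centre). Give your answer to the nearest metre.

The local up (radial) axis is (cos φ cos λ, cos φ sin λ, sin φ), giving ΔU = -95.058 − 292.288 − 292.850 = -680.20 m.

ΔU = -680 m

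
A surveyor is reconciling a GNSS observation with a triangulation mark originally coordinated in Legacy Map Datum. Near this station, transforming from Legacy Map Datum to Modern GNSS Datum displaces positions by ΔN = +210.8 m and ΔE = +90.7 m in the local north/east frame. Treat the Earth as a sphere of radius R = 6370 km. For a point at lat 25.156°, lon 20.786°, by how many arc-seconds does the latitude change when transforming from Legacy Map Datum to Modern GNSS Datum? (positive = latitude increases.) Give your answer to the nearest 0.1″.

On a sphere of radius R, 1 rad of latitude = R, so Δφ = ΔN / R = 210.8 / 6370000 = 3.3093e-05 rad = 6.826″.

Δφ = 6.8″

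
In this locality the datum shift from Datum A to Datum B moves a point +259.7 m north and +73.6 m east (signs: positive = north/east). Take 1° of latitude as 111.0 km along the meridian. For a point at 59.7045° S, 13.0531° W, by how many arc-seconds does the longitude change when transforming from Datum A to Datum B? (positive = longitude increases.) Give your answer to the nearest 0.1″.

At latitude -59.7045°, cos φ = 0.504460.
1° of longitude at this latitude = 111.0 × cos φ = 56.00 km, so Δλ = 73.6 / 55995.0 = 0.0013144° = 4.732″.

Δλ = 4.7″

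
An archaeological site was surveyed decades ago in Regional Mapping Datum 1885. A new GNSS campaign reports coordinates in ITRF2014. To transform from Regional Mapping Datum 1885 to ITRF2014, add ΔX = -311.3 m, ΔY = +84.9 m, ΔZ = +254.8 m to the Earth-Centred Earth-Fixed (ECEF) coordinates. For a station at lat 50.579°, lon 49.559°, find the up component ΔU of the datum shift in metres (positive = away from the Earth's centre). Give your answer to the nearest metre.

At φ = 50.579°, λ = 49.559°: sin φ = 0.772501, cos φ = 0.635014, sin λ = 0.761074, cos λ = 0.648665.
ΔU = cos φ cos λ·ΔX + cos φ sin λ·ΔY + sin φ·ΔZ = (0.635014)(0.648665)(-311.3) + (0.635014)(0.761074)(84.9) + (0.772501)(254.8) = 109.64 m.

ΔU = 110 m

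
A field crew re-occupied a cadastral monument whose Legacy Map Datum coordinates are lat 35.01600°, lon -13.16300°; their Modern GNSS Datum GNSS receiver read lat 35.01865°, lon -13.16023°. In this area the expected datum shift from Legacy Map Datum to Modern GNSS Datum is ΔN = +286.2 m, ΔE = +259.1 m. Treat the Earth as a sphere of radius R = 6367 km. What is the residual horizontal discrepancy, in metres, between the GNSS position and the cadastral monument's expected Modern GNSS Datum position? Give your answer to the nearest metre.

Observed coordinate differences: Δφ = +0.00265°, Δλ = +0.00277°.
Converting to metres (1° lat = 111125 m, cos φ = 0.818992): observed ΔN = 294.5 m, observed ΔE = 252.1 m.
Subtracting the expected shift leaves a residual of 294.5 − (286.2) = 8.3 m north and 252.1 − (259.1) = -7.0 m east.
Residual distance = √(8.3² + (-7.0)²) = 10.8 m.

11 m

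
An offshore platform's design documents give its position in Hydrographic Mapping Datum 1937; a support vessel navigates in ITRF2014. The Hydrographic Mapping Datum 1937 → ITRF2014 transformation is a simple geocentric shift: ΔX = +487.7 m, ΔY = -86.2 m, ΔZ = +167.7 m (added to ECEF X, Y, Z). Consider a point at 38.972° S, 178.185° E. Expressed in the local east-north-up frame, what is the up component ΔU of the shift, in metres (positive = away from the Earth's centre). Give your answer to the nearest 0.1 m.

ΔU = -486.6 m

The local up (radial) axis is (cos φ cos λ, cos φ sin λ, sin φ), giving ΔU = -378.974 − 2.123 − 105.473 = -486.57 m.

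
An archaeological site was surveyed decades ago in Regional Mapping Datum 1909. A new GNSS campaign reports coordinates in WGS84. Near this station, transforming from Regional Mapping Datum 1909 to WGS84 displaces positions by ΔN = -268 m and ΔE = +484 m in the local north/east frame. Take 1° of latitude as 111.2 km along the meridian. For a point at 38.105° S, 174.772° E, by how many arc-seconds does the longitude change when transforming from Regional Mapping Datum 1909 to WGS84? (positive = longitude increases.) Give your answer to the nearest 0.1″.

At latitude -38.105°, cos φ = 0.786881.
1° of longitude at this latitude = 111.2 × cos φ = 87.50 km, so Δλ = 484.0 / 87501.2 = 0.0055314° = 19.913″.

Δλ = 19.9″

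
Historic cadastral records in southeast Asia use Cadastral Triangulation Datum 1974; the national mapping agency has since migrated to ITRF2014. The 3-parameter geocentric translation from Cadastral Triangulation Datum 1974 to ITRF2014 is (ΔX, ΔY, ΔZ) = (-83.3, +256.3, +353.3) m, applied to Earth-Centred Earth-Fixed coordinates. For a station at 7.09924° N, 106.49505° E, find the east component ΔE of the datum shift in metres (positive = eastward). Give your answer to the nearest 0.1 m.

ΔE = 7.1 m

The local east axis at (φ, λ) is (−sin λ, cos λ, 0), so ΔE = −sin(106.49505°)·(-83.3) + cos(106.49505°)·256.3 = 7.10 m.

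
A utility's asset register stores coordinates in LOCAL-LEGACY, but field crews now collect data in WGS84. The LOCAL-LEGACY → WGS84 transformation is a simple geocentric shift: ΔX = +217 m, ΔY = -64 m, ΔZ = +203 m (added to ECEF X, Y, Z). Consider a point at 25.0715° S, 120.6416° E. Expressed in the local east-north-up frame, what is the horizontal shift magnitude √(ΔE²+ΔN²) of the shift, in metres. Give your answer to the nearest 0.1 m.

191.5 m

The local east axis at (φ, λ) is (−sin λ, cos λ, 0), so ΔE = −sin(120.6416°)·217 + cos(120.6416°)·(-64) = -154.08 m.
The local north axis is (−sin φ cos λ, −sin φ sin λ, cos φ), giving ΔN = -46.866 − 23.333 + 183.873 = 113.67 m.
Horizontal magnitude = √(ΔE² + ΔN²) = √((-154.08)² + 113.67²) = 191.48 m.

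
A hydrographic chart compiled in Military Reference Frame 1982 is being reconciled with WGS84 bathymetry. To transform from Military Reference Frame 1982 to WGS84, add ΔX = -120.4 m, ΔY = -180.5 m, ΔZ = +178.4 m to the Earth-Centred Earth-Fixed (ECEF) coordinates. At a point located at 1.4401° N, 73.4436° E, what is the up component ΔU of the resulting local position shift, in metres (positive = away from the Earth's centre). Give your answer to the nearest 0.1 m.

ΔU = -202.8 m

The local up (radial) axis is (cos φ cos λ, cos φ sin λ, sin φ), giving ΔU = -34.298 − 172.962 + 4.484 = -202.78 m.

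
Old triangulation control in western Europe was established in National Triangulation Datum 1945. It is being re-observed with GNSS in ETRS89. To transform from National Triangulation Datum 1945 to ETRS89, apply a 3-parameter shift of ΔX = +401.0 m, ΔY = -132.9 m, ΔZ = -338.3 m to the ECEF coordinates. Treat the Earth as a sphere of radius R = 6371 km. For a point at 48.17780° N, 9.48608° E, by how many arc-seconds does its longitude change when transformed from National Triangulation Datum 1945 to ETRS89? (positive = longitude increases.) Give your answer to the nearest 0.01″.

sin φ = 0.745218, cos φ = 0.666821, sin λ = 0.164808, cos λ = 0.986326.
East component: ΔE = −sin λ·ΔX + cos λ·ΔY = −(0.164808)(401.0) + (0.986326)(-132.9) = -197.17 m.
1° of latitude spans πR/180 = 111195 m; at latitude φ, 1° of longitude spans that × cos φ = 74147.1 m, so Δλ = -197.17 / 74147.1 × 3600 = -9.573″.

Δλ = -9.57″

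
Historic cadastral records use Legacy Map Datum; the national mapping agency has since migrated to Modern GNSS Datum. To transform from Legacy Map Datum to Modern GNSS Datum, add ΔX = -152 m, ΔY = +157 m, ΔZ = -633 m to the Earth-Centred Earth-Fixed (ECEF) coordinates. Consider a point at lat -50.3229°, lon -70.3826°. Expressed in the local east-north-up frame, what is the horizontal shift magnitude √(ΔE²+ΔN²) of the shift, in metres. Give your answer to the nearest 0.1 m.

564.5 m

The local east axis at (φ, λ) is (−sin λ, cos λ, 0), so ΔE = −sin(-70.3826°)·(-152) + cos(-70.3826°)·157 = -90.47 m.
The local north axis is (−sin φ cos λ, −sin φ sin λ, cos φ), giving ΔN = -39.277 − 113.822 − 404.145 = -557.24 m.
Horizontal magnitude = √(ΔE² + ΔN²) = √((-90.47)² + (-557.24)²) = 564.54 m.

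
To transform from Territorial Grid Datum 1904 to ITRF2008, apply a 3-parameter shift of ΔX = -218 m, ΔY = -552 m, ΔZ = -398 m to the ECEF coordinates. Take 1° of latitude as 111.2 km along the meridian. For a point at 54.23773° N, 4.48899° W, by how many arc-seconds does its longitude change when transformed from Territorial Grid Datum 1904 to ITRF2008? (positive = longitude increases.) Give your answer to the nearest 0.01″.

sin φ = 0.811449, cos φ = 0.584423, sin λ = -0.078268, cos λ = 0.996932.
East component: ΔE = −sin λ·ΔX + cos λ·ΔY = −(-0.078268)(-218) + (0.996932)(-552) = -567.37 m.
1° of latitude spans 111200 m; at latitude φ, 1° of longitude spans that × cos φ = 64987.9 m, so Δλ = -567.37 / 64987.9 × 3600 = -31.429″.

Δλ = -31.43″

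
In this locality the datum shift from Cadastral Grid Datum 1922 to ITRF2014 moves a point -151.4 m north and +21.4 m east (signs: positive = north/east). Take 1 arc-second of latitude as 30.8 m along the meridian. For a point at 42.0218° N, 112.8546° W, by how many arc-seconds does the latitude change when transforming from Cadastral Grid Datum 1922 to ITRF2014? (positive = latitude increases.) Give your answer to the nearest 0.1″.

Δφ = -4.9″

1″ of latitude = 30.80 m, so Δφ = -151.4 / 30.80 = -4.916″.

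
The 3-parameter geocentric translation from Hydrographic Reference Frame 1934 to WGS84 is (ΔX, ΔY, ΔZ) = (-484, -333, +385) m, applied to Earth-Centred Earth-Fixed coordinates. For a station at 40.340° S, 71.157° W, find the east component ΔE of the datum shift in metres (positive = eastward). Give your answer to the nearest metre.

ΔE = -566 m

At φ = -40.340°, λ = -71.157°: sin φ = -0.647322, cos φ = 0.762217, sin λ = -0.946407, cos λ = 0.322976.
ΔE = −sin λ·ΔX + cos λ·ΔY = −(-0.946407)·(-484) + (0.322976)·(-333) = -565.61 m.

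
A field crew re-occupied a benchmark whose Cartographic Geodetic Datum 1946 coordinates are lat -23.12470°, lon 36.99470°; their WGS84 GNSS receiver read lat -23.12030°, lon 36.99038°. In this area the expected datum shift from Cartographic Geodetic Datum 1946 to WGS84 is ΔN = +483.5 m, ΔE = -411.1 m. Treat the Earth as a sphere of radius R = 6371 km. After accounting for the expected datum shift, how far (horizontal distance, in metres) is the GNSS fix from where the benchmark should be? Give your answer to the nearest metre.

31 m

Observed coordinate differences: Δφ = +0.00440°, Δλ = -0.00432°.
Converting to metres (1° lat = 111195 m, cos φ = 0.919652): observed ΔN = 489.3 m, observed ΔE = -441.8 m.
Subtracting the expected shift leaves a residual of 489.3 − (483.5) = 5.8 m north and -441.8 − (-411.1) = -30.7 m east.
Residual distance = √(5.8² + (-30.7)²) = 31.2 m.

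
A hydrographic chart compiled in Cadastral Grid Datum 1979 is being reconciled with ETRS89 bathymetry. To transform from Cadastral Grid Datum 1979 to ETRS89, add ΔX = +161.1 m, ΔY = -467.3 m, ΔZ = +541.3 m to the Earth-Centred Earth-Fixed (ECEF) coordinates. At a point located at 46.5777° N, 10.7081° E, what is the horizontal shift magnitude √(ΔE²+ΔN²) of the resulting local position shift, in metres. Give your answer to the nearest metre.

At φ = 46.5777°, λ = 10.7081°: sin φ = 0.726307, cos φ = 0.687370, sin λ = 0.185806, cos λ = 0.982587.
ΔE = −sin λ·ΔX + cos λ·ΔY = −(0.185806)·(161.1) + (0.982587)·(-467.3) = -489.10 m.
ΔN = −sin φ cos λ·ΔX − sin φ sin λ·ΔY + cos φ·ΔZ = −(0.726307)(0.982587)(161.1) − (0.726307)(0.185806)(-467.3) + (0.687370)(541.3) = 320.17 m.
Horizontal magnitude = √(ΔE² + ΔN²) = √((-489.10)² + 320.17²) = 584.57 m.

585 m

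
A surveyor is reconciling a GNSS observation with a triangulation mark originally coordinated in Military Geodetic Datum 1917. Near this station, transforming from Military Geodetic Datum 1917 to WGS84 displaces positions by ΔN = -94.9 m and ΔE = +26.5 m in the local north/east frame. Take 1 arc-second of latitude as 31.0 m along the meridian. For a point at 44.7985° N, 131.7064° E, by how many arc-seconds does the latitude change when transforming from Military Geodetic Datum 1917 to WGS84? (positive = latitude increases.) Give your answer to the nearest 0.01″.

1″ of latitude = 31.00 m, so Δφ = -94.9 / 31.00 = -3.061″.

Δφ = -3.06″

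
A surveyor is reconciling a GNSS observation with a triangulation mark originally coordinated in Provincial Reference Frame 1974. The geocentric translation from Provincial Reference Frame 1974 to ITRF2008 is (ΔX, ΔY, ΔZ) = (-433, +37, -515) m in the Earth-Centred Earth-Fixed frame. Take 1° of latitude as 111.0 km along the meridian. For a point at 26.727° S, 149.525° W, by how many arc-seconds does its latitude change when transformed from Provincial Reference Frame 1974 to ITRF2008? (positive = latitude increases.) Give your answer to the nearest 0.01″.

Δφ = -9.75″

sin φ = -0.449740, cos φ = 0.893160, sin λ = -0.507162, cos λ = -0.861851.
North component: ΔN = −sin φ cos λ·ΔX − sin φ sin λ·ΔY + cos φ·ΔZ = −(-0.449740)(-0.861851)(-433) − (-0.449740)(-0.507162)(37) + (0.893160)(-515) = -300.58 m.
1° of latitude spans 111000 m, so Δφ = -300.58 / 111000 × 3600 = -9.749″.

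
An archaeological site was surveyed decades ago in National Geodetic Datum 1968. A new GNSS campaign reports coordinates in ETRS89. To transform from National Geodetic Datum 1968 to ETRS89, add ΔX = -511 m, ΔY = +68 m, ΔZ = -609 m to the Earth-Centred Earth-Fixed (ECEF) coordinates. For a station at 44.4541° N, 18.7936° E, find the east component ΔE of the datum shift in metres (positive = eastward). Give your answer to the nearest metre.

At φ = 44.4541°, λ = 18.7936°: sin φ = 0.700338, cos φ = 0.713812, sin λ = 0.322160, cos λ = 0.946685.
ΔE = −sin λ·ΔX + cos λ·ΔY = −(0.322160)·(-511) + (0.946685)·(68) = 229.00 m.

ΔE = 229 m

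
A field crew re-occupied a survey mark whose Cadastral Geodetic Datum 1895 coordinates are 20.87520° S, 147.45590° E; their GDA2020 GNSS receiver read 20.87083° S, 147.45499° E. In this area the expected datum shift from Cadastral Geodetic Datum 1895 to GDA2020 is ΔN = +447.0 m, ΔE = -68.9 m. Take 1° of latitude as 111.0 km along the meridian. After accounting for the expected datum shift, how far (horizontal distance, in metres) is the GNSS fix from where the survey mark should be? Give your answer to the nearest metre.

Observed coordinate differences: Δφ = +0.00437°, Δλ = -0.00091°.
Converting to metres (1° lat = 111000 m, cos φ = 0.934359): observed ΔN = 485.1 m, observed ΔE = -94.4 m.
Subtracting the expected shift leaves a residual of 485.1 − (447.0) = 38.1 m north and -94.4 − (-68.9) = -25.5 m east.
Residual distance = √(38.1² + (-25.5)²) = 45.8 m.

46 m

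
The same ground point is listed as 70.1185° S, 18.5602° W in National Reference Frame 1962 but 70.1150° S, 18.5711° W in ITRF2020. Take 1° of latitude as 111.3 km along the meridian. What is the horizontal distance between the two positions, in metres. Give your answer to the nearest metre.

Δφ = -70.1150° − -70.1185° = +0.0035°; Δλ = -18.5711° − -18.5602° = -0.0109°.
ΔN = Δφ × 111300 = 389.6 m; ΔE = Δλ × 111300 × cos(-70.1185°) = -0.0109 × 111300 × 0.340076 = -412.6 m.
Distance = √(ΔE² + ΔN²) = √((-412.6)² + 389.6²) = 567.4 m.

567 m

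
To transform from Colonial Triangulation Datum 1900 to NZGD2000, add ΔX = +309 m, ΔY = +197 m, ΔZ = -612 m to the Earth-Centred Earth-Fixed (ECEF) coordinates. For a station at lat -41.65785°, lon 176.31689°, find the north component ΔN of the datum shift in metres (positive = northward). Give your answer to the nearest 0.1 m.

ΔN = -653.8 m

The local north axis is (−sin φ cos λ, −sin φ sin λ, cos φ), giving ΔN = -204.962 + 8.411 − 457.242 = -653.79 m.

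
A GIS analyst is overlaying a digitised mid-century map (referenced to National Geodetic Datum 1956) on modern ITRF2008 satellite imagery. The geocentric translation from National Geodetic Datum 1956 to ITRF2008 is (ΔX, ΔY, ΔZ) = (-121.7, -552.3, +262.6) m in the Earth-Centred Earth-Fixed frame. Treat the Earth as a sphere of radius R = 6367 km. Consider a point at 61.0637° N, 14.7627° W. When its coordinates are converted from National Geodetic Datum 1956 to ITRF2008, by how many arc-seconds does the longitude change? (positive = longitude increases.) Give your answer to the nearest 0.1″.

Δλ = -37.8″

sin φ = 0.875158, cos φ = 0.483837, sin λ = -0.254816, cos λ = 0.966989.
East component: ΔE = −sin λ·ΔX + cos λ·ΔY = −(-0.254816)(-121.7) + (0.966989)(-552.3) = -565.08 m.
1° of latitude spans πR/180 = 111125 m; at latitude φ, 1° of longitude spans that × cos φ = 53766.4 m, so Δλ = -565.08 / 53766.4 × 3600 = -37.836″.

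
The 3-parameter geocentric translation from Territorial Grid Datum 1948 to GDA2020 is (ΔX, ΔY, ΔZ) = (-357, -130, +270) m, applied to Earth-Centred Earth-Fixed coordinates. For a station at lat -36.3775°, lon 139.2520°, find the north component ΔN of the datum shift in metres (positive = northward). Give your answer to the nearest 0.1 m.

ΔN = 327.5 m

The local north axis is (−sin φ cos λ, −sin φ sin λ, cos φ), giving ΔN = 160.410 − 50.328 + 217.384 = 327.47 m.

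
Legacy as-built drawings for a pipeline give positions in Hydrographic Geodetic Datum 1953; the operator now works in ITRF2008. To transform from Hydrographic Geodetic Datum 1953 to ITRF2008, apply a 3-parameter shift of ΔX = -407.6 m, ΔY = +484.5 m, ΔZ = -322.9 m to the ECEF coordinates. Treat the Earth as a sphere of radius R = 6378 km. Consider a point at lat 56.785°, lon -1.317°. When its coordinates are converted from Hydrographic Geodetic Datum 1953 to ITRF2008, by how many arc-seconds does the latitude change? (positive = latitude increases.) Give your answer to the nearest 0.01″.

Δφ = 5.61″

sin φ = 0.836621, cos φ = 0.547782, sin λ = -0.022984, cos λ = 0.999736.
North component: ΔN = −sin φ cos λ·ΔX − sin φ sin λ·ΔY + cos φ·ΔZ = −(0.836621)(0.999736)(-407.6) − (0.836621)(-0.022984)(484.5) + (0.547782)(-322.9) = 173.35 m.
1° of latitude spans πR/180 = 111317 m, so Δφ = 173.35 / 111317 × 3600 = 5.606″.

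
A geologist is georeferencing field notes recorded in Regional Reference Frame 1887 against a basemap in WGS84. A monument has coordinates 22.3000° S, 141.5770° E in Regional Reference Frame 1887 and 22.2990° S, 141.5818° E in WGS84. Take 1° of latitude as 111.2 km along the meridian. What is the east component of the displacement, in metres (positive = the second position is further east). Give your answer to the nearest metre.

Δφ = -22.2990° − -22.3000° = +0.0010°; Δλ = 141.5818° − 141.5770° = +0.0048°.
ΔN = Δφ × 111200 = 111.2 m; ΔE = Δλ × 111200 × cos(-22.3000°) = +0.0048 × 111200 × 0.925210 = 493.8 m.

ΔE = 494 m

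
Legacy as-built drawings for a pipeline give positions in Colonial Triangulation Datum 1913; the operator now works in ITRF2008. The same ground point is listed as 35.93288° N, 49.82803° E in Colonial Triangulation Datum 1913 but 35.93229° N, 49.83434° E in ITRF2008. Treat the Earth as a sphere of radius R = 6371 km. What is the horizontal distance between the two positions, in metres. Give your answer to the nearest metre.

572 m

Δφ = 35.93229° − 35.93288° = -0.00059°; Δλ = 49.83434° − 49.82803° = +0.00631°.
1° along a meridian = πR/180 = 111195 m.
ΔN = Δφ × 111195 = -65.6 m; ΔE = Δλ × 111195 × cos(35.93288°) = +0.00631 × 111195 × 0.809705 = 568.1 m.
Distance = √(ΔE² + ΔN²) = √(568.1² + (-65.6)²) = 571.9 m.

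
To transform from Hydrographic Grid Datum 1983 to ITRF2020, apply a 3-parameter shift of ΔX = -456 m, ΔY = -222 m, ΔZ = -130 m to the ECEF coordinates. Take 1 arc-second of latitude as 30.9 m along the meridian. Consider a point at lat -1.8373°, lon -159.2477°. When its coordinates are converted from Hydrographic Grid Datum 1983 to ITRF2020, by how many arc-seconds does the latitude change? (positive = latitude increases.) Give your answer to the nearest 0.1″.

Δφ = -3.7″

sin φ = -0.032061, cos φ = 0.999486, sin λ = -0.354329, cos λ = -0.935121.
North component: ΔN = −sin φ cos λ·ΔX − sin φ sin λ·ΔY + cos φ·ΔZ = −(-0.032061)(-0.935121)(-456) − (-0.032061)(-0.354329)(-222) + (0.999486)(-130) = -113.74 m.
1° of latitude spans 3600 × 30.90 = 111240 m, so Δφ = -113.74 / 111240 × 3600 = -3.681″.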